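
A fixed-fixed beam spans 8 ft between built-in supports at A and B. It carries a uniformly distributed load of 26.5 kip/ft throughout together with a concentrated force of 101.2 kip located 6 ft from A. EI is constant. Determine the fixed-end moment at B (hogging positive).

M_B = 255.2 kip·ft

Release both end moments; the primary structure is a simply-supported span AB with redundants M_A and M_B.
On the primary (simply-supported) span, the end slopes from the loading are:
  at A: UDL 26.5: wL³/(24EI) = 565.3/EI
  at B: UDL 26.5: wL³/(24EI) = 565.3/EI
  at A: point load 101.2 at a = 6: Pab(L + b)/(6LEI) = 253/EI
  at B: point load 101.2 at a = 6: Pab(L + a)/(6LEI) = 354.2/EI
  θ_A0 = 818.3/EI,  θ_B0 = 919.5/EI
Flexibility coefficients: a unit moment at one end gives L/(3EI) there and L/(6EI) at the far end, so f₁₁ = f₂₂ = 2.667/EI and f₁₂ = f₂₁ = 1.333/EI.
Compatibility — zero rotation at each built-in end:
  2.667 M_A + 1.333 M_B = 818.3
  1.333 M_A + 2.667 M_B = 919.5
Solving the pair gives M_A = 179.3 kip·ft and M_B = 255.2 kip·ft (hogging).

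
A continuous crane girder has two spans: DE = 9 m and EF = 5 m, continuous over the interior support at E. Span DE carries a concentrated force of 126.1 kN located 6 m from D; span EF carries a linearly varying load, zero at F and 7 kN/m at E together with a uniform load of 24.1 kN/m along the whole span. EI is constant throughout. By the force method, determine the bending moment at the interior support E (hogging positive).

M_E = 166.2 kN·m

Release continuity at E by inserting a hinge; the redundant is the internal moment M_E. The primary structure is two simply-supported spans DE and EF.
End slopes at the hinge E, treating each span as simply supported:
  span DE: point load 126.1 at a = 6: Pab(L + a)/(6LEI) = 630.5/EI
  span EF: triangular load, peak 7: w₀L³/(45EI) = 19.44/EI
  span EF: UDL 24.1: wL³/(24EI) = 125.5/EI
  relative rotation θ_0 = (630.5 + 145)/EI = 775.5/EI
A unit hogging moment at E produces rotation L₁/(3EI) + L₂/(3EI) = 4.667/EI.
Slope continuity at E: θ_0 = M_E·4.667/EI, so M_E = 775.5/4.667 = 166.2 kN·m (hogging).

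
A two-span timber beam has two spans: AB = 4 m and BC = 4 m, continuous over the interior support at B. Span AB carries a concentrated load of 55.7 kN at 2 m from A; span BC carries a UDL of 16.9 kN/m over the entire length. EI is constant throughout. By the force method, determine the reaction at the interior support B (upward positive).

Release continuity at B by inserting a hinge; the redundant is the internal moment M_B. The primary structure is two simply-supported spans AB and BC.
Discontinuity in slope at B on the released structure — sum the simple-span end rotations:
  span AB: point load 55.7 at a = 2: Pab(L + a)/(6LEI) = 55.7/EI
  span BC: UDL 16.9: wL³/(24EI) = 45.07/EI
  relative rotation θ_0 = (55.7 + 45.07)/EI = 100.8/EI
A unit hogging moment at B produces rotation L₁/(3EI) + L₂/(3EI) = 2.667/EI.
Slope continuity at B: θ_0 = M_B·2.667/EI, so M_B = 100.8/2.667 = 37.79 kN·m (hogging).
Span AB, ΣM about A with M_B applied at B: R_B^{AB}·4 = 111.4 + 37.79, so R_B^{AB} = 37.3 kN and R_A = 55.7 − 37.3 = 18.4 kN.
Span BC, ΣM about C: R_B^{BC}·4 = 135.2 + 37.79, so R_B^{BC} = 43.25 kN and R_C = 67.6 − 43.25 = 24.35 kN.
R_B = 37.3 + 43.25 = 80.54 kN.

R_B = 80.54 kN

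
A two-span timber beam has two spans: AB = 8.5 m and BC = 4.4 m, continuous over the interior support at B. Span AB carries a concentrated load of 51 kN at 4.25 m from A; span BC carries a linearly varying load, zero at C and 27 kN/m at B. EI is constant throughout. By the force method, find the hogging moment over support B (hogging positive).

M_B = 65.44 kN·m

Insert a hinge at B; M_B is the redundant, and each span becomes simply supported.
End slopes at the hinge B, treating each span as simply supported:
  span AB: point load 51 at a = 4.25: Pab(L + a)/(6LEI) = 230.3/EI
  span BC: triangular load, peak 27: w₀L³/(45EI) = 51.11/EI
  relative rotation θ_0 = (230.3 + 51.11)/EI = 281.4/EI
A unit hogging moment at B produces rotation L₁/(3EI) + L₂/(3EI) = 4.3/EI.
Compatibility: M_B·(L₁+L₂)/(3EI) = θ_0, giving M_B = 65.44 kN·m (hogging).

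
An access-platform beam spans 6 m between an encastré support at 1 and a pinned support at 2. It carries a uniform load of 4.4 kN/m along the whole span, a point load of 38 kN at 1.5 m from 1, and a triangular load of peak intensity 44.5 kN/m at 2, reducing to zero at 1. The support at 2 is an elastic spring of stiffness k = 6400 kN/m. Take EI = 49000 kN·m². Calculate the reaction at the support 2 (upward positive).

R_2 = 78.27 kN

Take the reaction at 2 as the redundant and release it; the primary structure is a cantilever fixed at 1.
Deflection at 2 on the released cantilever, summing each load's contribution:
  UDL 4.4: wL⁴/(8EI) = 712.8/EI
  point load 38 at a = 1.5: Pa²(3L − a)/(6EI) = 235.1/EI
  triangular load, peak 44.5 at the free end: 11w₀L⁴/(120EI) = 5287/EI
  δ_0 = 6235/EI
Tip deflection under a unit load at 2: L³/(3EI) = 72/EI.
With EI = 49000 kN·m²: δ_0 = 0.12724 m and δ_{22} = 0.001469 m/kN.
Compatibility — the spring shortens by R_2/k under the reaction it provides: δ_0 − R_2·δ_{22} = R_2/k. With 1/k = 0.000156 m/kN, R_2 = δ_0 / (δ_{22} + 1/k) = 0.12724 / (0.001469 + 0.000156) = 78.27 kN.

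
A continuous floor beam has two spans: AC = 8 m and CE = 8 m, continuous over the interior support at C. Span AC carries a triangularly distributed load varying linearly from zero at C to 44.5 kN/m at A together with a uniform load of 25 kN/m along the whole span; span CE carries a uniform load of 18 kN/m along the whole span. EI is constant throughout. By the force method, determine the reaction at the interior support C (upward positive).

Release continuity at C by inserting a hinge; the redundant is the internal moment M_C. The primary structure is two simply-supported spans AC and CE.
Rotations at C on the released spans (each span's end-slope, ×1/EI):
  span AC: triangular load, peak 44.5: 7w₀L³/(360EI) = 443/EI
  span AC: UDL 25: wL³/(24EI) = 533.3/EI
  span CE: UDL 18: wL³/(24EI) = 384/EI
  relative rotation θ_0 = (976.4 + 384)/EI = 1360/EI
A unit hogging moment at C produces rotation L₁/(3EI) + L₂/(3EI) = 5.333/EI.
Compatibility: M_C·(L₁+L₂)/(3EI) = θ_0, giving M_C = 255.1 kN·m (hogging).
Span AC, ΣM about A with M_C applied at C: R_C^{AC}·8 = 1275 + 255.1, so R_C^{AC} = 191.2 kN and R_A = 378 − 191.2 = 186.8 kN.
Span CE, ΣM about E: R_C^{CE}·8 = 576 + 255.1, so R_C^{CE} = 103.9 kN and R_E = 144 − 103.9 = 40.12 kN.
R_C = 191.2 + 103.9 = 295.1 kN.

R_C = 295.1 kN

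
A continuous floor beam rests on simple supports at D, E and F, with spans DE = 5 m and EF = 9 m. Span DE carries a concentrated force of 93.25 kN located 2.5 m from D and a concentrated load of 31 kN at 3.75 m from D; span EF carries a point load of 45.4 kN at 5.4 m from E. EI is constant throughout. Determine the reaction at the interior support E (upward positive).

R_E = 114.3 kN

Take M_E as the redundant. Released structure: two simple spans DE and EF with a hinge at E.
Discontinuity in slope at E on the released structure — sum the simple-span end rotations:
  span DE: point load 93.25 at a = 2.5: Pab(L + a)/(6LEI) = 145.7/EI
  span DE: point load 31 at a = 3.75: Pab(L + a)/(6LEI) = 42.38/EI
  span EF: point load 45.4 at a = 5.4: Pab(L + b)/(6LEI) = 205.9/EI
  relative rotation θ_0 = (188.1 + 205.9)/EI = 394/EI
A unit hogging moment at E produces rotation L₁/(3EI) + L₂/(3EI) = 4.667/EI.
Slope continuity at E: θ_0 = M_E·4.667/EI, so M_E = 394/4.667 = 84.43 kN·m (hogging).
Span DE, ΣM about D with M_E applied at E: R_E^{DE}·5 = 349.4 + 84.43, so R_E^{DE} = 86.76 kN and R_D = 124.2 − 86.76 = 37.49 kN.
Span EF, ΣM about F: R_E^{EF}·9 = 163.4 + 84.43, so R_E^{EF} = 27.54 kN and R_F = 45.4 − 27.54 = 17.86 kN.
R_E = 86.76 + 27.54 = 114.3 kN.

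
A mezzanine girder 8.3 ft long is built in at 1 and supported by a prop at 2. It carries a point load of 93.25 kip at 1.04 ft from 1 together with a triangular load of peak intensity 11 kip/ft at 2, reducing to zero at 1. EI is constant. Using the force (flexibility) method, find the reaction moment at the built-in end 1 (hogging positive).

M_1 = 123.7 kip·ft

Take the reaction at 2 as the redundant and release it; the primary structure is a cantilever fixed at 1.
Downward deflection at the released point 2 due to the loads:
  point load 93.25 at a = 1.04: Pa²(3L − a)/(6EI) = 401.1/EI
  triangular load, peak 11 at the free end: 11w₀L⁴/(120EI) = 4785/EI
  δ_0 = 5186/EI
Flexibility coefficient — unit upward force at 2: δ_{22} = L³/(3EI) = 190.6/EI.
The prop prevents deflection at 2: R_2 = δ_0/δ_{22} = 5186/190.6 = 27.21 kip.
Moment equilibrium about 1: M_1 = Σ(load moments about 1) − R_2·L = 349.6 − 27.21×8.3 = 123.7 kip·ft.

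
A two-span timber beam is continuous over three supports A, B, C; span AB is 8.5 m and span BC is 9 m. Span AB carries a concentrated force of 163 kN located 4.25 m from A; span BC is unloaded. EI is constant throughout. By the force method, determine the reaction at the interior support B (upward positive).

R_B = 110.4 kN

Insert a hinge at B; M_B is the redundant, and each span becomes simply supported.
Discontinuity in slope at B on the released structure — sum the simple-span end rotations:
  span AB: point load 163 at a = 4.25: Pab(L + a)/(6LEI) = 736/EI
  relative rotation θ_0 = (736 + 0)/EI = 736/EI
A unit hogging moment at B produces rotation L₁/(3EI) + L₂/(3EI) = 5.833/EI.
Compatibility: M_B·(L₁+L₂)/(3EI) = θ_0, giving M_B = 126.2 kN·m (hogging).
Span AB, ΣM about A with M_B applied at B: R_B^{AB}·8.5 = 692.8 + 126.2, so R_B^{AB} = 96.34 kN and R_A = 163 − 96.34 = 66.66 kN.
Span BC, ΣM about C: R_B^{BC}·9 = 0 + 126.2, so R_B^{BC} = 14.02 kN and R_C = 0 − 14.02 = -14.02 kN.
R_B = 96.34 + 14.02 = 110.4 kN.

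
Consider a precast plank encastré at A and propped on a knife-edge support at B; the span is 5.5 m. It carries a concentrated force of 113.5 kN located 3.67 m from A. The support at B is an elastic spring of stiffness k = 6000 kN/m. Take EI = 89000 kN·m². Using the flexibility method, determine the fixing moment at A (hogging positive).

M_A = 160.8 kN·m

Remove the prop at B; the released (primary) structure is a cantilever built in at A.
Primary-structure tip deflection at B by superposition:
  point load 113.5 at a = 3.67: Pa²(3L − a)/(6EI) = 3269/EI
Flexibility coefficient — unit upward force at B: δ_{BB} = L³/(3EI) = 55.46/EI.
With EI = 89000 kN·m²: δ_0 = 0.036729 m and δ_{BB} = 0.000623 m/kN.
Compatibility — the spring shortens by R_B/k under the reaction it provides: δ_0 − R_B·δ_{BB} = R_B/k. With 1/k = 0.000167 m/kN, R_B = δ_0 / (δ_{BB} + 1/k) = 0.036729 / (0.000623 + 0.000167) = 46.5 kN.
Moment equilibrium about A: M_A = Σ(load moments about A) − R_B·L = 416.5 − 46.5×5.5 = 160.8 kN·m.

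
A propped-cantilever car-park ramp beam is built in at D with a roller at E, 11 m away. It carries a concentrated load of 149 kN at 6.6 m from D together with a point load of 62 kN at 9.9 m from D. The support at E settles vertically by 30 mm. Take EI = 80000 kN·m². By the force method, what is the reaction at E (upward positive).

R_E = 111.7 kN

Take the reaction at E as the redundant and release it; the primary structure is a cantilever fixed at D.
Free-end deflection of the primary structure under the applied loading (downward +):
  point load 149 at a = 6.6: Pa²(3L − a)/(6EI) = 28558/EI
  point load 62 at a = 9.9: Pa²(3L − a)/(6EI) = 23395/EI
  δ_0 = 51953/EI
Flexibility coefficient — unit upward force at E: δ_{EE} = L³/(3EI) = 443.7/EI.
With EI = 80000 kN·m²: δ_0 = 0.64941 m and δ_{EE} = 0.005546 m/kN.
Compatibility — the beam at E must follow the support down by 0.03 m: δ_0 − R_E·δ_{EE} = 0.03, so R_E = (0.64941 − 0.03)/0.005546 = 111.7 kN.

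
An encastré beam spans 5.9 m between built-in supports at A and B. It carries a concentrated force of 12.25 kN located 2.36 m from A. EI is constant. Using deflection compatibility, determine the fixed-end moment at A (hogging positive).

Take the two fixed-end moments M_A, M_B as redundants; the released structure is the simple span AB.
Simple-span end rotations at A and B under the given loads:
  at A: point load 12.25 at a = 2.36: Pab(L + b)/(6LEI) = 27.29/EI
  at B: point load 12.25 at a = 2.36: Pab(L + a)/(6LEI) = 23.88/EI
  θ_A0 = 27.29/EI,  θ_B0 = 23.88/EI
Flexibility coefficients: a unit moment at one end gives L/(3EI) there and L/(6EI) at the far end, so f₁₁ = f₂₂ = 1.967/EI and f₁₂ = f₂₁ = 0.9833/EI.
Compatibility — zero rotation at each built-in end:
  1.967 M_A + 0.9833 M_B = 27.29
  0.9833 M_A + 1.967 M_B = 23.88
Solving the pair gives M_A = 10.41 kN·m and M_B = 6.938 kN·m (hogging).

M_A = 10.41 kN·m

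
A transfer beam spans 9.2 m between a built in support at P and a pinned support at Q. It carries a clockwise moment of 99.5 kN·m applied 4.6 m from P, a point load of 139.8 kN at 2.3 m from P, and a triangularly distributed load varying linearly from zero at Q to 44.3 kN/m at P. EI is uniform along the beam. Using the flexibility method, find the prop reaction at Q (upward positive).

R_Q = 64.94 kN

Release the roller at Q. Primary structure: cantilever fixed at P.
Deflection at Q on the released cantilever, summing each load's contribution:
  clockwise couple 99.5 at a = 4.6: M₀a(2L − a)/(2EI) = 3158/EI
  point load 139.8 at a = 2.3: Pa²(3L − a)/(6EI) = 3118/EI
  triangular load, peak 44.3 at the fixed end: w₀L⁴/(30EI) = 10579/EI
  δ_0 = 16855/EI
Tip deflection under a unit load at Q: L³/(3EI) = 259.6/EI.
Compatibility at Q: δ_0 − R_Q·δ_{QQ} = 0, so R_Q = 16855/259.6 = 64.94 kN.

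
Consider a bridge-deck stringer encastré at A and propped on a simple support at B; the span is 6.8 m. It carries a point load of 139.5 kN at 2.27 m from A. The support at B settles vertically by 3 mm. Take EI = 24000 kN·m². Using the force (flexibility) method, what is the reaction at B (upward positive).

Release the roller at B. Primary structure: cantilever fixed at A.
Deflection at B on the released cantilever, summing each load's contribution:
  point load 139.5 at a = 2.27: Pa²(3L − a)/(6EI) = 2172/EI
Flexibility coefficient — unit upward force at B: δ_{BB} = L³/(3EI) = 104.8/EI.
With EI = 24000 kN·m²: δ_0 = 0.090503 m and δ_{BB} = 0.004367 m/kN.
Compatibility — the beam at B must follow the support down by 0.003 m: δ_0 − R_B·δ_{BB} = 0.003, so R_B = (0.090503 − 0.003)/0.004367 = 20.04 kN.

R_B = 20.04 kN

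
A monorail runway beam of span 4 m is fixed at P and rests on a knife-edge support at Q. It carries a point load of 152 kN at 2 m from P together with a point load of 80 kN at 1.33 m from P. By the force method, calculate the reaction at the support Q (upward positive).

Choose R_Q as the redundant. The primary structure is the cantilever fixed at P.
Deflection at Q on the released cantilever, summing each load's contribution:
  point load 152 at a = 2: Pa²(3L − a)/(6EI) = 1013/EI
  point load 80 at a = 1.33: Pa²(3L − a)/(6EI) = 251.7/EI
  δ_0 = 1265/EI
Flexibility coefficient — unit upward force at Q: δ_{QQ} = L³/(3EI) = 21.33/EI.
Compatibility at Q: δ_0 − R_Q·δ_{QQ} = 0, so R_Q = 1265/21.33 = 59.3 kN.

R_Q = 59.3 kN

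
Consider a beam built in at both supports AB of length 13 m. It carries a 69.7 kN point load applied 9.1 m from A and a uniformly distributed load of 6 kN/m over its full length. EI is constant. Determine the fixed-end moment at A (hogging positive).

M_A = 141.6 kN·m

Release both end moments; the primary structure is a simply-supported span AB with redundants M_A and M_B.
Simple-span end rotations at A and B under the given loads:
  at A: point load 69.7 at a = 9.1: Pab(L + b)/(6LEI) = 536/EI
  at B: point load 69.7 at a = 9.1: Pab(L + a)/(6LEI) = 700.9/EI
  at A: UDL 6: wL³/(24EI) = 549.2/EI
  at B: UDL 6: wL³/(24EI) = 549.2/EI
  θ_A0 = 1085/EI,  θ_B0 = 1250/EI
Flexibility coefficients: a unit moment at one end gives L/(3EI) there and L/(6EI) at the far end, so f₁₁ = f₂₂ = 4.333/EI and f₁₂ = f₂₁ = 2.167/EI.
Compatibility — zero rotation at each built-in end:
  4.333 M_A + 2.167 M_B = 1085
  2.167 M_A + 4.333 M_B = 1250
Solving the pair gives M_A = 141.6 kN·m and M_B = 217.7 kN·m (hogging).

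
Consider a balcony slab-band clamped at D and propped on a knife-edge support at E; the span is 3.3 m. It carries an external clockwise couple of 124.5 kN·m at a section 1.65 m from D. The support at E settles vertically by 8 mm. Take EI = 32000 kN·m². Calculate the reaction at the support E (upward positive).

R_E = 21.07 kN

Take the reaction at E as the redundant and release it; the primary structure is a cantilever fixed at D.
Free-end deflection of the primary structure under the applied loading (downward +):
  clockwise couple 124.5 at a = 1.65: M₀a(2L − a)/(2EI) = 508.4/EI
Flexibility coefficient — unit upward force at E: δ_{EE} = L³/(3EI) = 11.98/EI.
With EI = 32000 kN·m²: δ_0 = 0.015888 m and δ_{EE} = 0.000374 m/kN.
Compatibility — the beam at E must follow the support down by 0.008 m: δ_0 − R_E·δ_{EE} = 0.008, so R_E = (0.015888 − 0.008)/0.000374 = 21.07 kN.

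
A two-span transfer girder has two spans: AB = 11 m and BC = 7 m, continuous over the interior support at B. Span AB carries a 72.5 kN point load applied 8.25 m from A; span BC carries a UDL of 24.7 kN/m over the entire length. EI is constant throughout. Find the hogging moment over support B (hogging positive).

M_B = 138.8 kN·m

Take M_B as the redundant. Released structure: two simple spans AB and BC with a hinge at B.
End slopes at the hinge B, treating each span as simply supported:
  span AB: point load 72.5 at a = 8.25: Pab(L + a)/(6LEI) = 479.7/EI
  span BC: UDL 24.7: wL³/(24EI) = 353/EI
  relative rotation θ_0 = (479.7 + 353)/EI = 832.8/EI
A unit hogging moment at B produces rotation L₁/(3EI) + L₂/(3EI) = 6/EI.
Compatibility: M_B·(L₁+L₂)/(3EI) = θ_0, giving M_B = 138.8 kN·m (hogging).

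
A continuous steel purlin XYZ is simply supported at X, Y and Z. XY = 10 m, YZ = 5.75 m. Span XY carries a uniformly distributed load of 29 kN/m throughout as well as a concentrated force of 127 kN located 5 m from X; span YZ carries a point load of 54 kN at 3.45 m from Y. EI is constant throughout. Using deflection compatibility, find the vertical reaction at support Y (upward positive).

Take M_Y as the redundant. Released structure: two simple spans XY and YZ with a hinge at Y.
Discontinuity in slope at Y on the released structure — sum the simple-span end rotations:
  span XY: UDL 29: wL³/(24EI) = 1208/EI
  span XY: point load 127 at a = 5: Pab(L + a)/(6LEI) = 793.8/EI
  span YZ: point load 54 at a = 3.45: Pab(L + b)/(6LEI) = 99.98/EI
  relative rotation θ_0 = (2002 + 99.98)/EI = 2102/EI
A unit hogging moment at Y produces rotation L₁/(3EI) + L₂/(3EI) = 5.25/EI.
Slope continuity at Y: θ_0 = M_Y·5.25/EI, so M_Y = 2102/5.25 = 400.4 kN·m (hogging).
Span XY, ΣM about X with M_Y applied at Y: R_Y^{XY}·10 = 2085 + 400.4, so R_Y^{XY} = 248.5 kN and R_X = 417 − 248.5 = 168.5 kN.
Span YZ, ΣM about Z: R_Y^{YZ}·5.75 = 124.2 + 400.4, so R_Y^{YZ} = 91.23 kN and R_Z = 54 − 91.23 = -37.23 kN.
R_Y = 248.5 + 91.23 = 339.8 kN.

R_Y = 339.8 kN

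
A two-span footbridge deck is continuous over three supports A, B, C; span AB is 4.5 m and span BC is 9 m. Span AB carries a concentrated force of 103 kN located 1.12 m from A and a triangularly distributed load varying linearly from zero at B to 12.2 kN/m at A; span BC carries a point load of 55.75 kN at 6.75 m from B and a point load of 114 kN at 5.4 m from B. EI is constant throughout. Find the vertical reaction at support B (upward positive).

Take M_B as the redundant. Released structure: two simple spans AB and BC with a hinge at B.
Rotations at B on the released spans (each span's end-slope, ×1/EI):
  span AB: point load 103 at a = 1.12: Pab(L + a)/(6LEI) = 81.16/EI
  span AB: triangular load, peak 12.2: 7w₀L³/(360EI) = 21.62/EI
  span BC: point load 55.75 at a = 6.75: Pab(L + b)/(6LEI) = 176.4/EI
  span BC: point load 114 at a = 5.4: Pab(L + b)/(6LEI) = 517.1/EI
  relative rotation θ_0 = (102.8 + 693.5)/EI = 796.3/EI
A unit hogging moment at B produces rotation L₁/(3EI) + L₂/(3EI) = 4.5/EI.
Compatibility: M_B·(L₁+L₂)/(3EI) = θ_0, giving M_B = 177 kN·m (hogging).
Span AB, ΣM about A with M_B applied at B: R_B^{AB}·4.5 = 156.5 + 177, so R_B^{AB} = 74.11 kN and R_A = 130.4 − 74.11 = 56.34 kN.
Span BC, ΣM about C: R_B^{BC}·9 = 535.8 + 177, so R_B^{BC} = 79.2 kN and R_C = 169.8 − 79.2 = 90.55 kN.
R_B = 74.11 + 79.2 = 153.3 kN.

R_B = 153.3 kN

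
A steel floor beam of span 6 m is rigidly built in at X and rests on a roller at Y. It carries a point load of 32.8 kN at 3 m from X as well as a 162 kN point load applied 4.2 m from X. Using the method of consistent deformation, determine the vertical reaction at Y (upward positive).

Release the roller at Y. Primary structure: cantilever fixed at X.
Downward deflection at the released point Y due to the loads:
  point load 32.8 at a = 3: Pa²(3L − a)/(6EI) = 738/EI
  point load 162 at a = 4.2: Pa²(3L − a)/(6EI) = 6573/EI
  δ_0 = 7311/EI
Tip deflection under a unit load at Y: L³/(3EI) = 72/EI.
The prop prevents deflection at Y: R_Y = δ_0/δ_{YY} = 7311/72 = 101.5 kN.

R_Y = 101.5 kN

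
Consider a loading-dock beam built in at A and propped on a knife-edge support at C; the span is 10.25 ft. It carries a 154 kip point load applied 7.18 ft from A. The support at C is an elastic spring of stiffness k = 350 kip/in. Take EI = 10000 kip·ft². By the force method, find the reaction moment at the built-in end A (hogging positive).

Take the reaction at C as the redundant and release it; the primary structure is a cantilever fixed at A.
Downward deflection at the released point C due to the loads:
  point load 154 at a = 7.18: Pa²(3L − a)/(6EI) = 31187/EI
Tip deflection under a unit load at C: L³/(3EI) = 359/EI.
With EI = 10000 kip·ft²: δ_0 = 3.1187 ft and δ_{CC} = 0.035896 ft/kip.
Compatibility — the spring shortens by R_C/k under the reaction it provides: δ_0 − R_C·δ_{CC} = R_C/k. With 1/k = 1/(350×12) ft/kip = 0.000238 ft/kip, R_C = δ_0 / (δ_{CC} + 1/k) = 3.1187 / (0.035896 + 0.000238) = 86.31 kip.
Moment equilibrium about A: M_A = Σ(load moments about A) − R_C·L = 1106 − 86.31×10.25 = 221.1 kip·ft.

M_A = 221.1 kip·ft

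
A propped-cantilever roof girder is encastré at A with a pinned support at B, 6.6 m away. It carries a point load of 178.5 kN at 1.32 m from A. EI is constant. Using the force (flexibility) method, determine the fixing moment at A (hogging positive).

Choose R_B as the redundant. The primary structure is the cantilever fixed at A.
Downward deflection at the released point B due to the loads:
  point load 178.5 at a = 1.32: Pa²(3L − a)/(6EI) = 957.9/EI
Flexibility coefficient — unit upward force at B: δ_{BB} = L³/(3EI) = 95.83/EI.
Compatibility at B: δ_0 − R_B·δ_{BB} = 0, so R_B = 957.9/95.83 = 9.996 kN.
Moment equilibrium about A: M_A = Σ(load moments about A) − R_B·L = 235.6 − 9.996×6.6 = 169.6 kN·m.

M_A = 169.6 kN·m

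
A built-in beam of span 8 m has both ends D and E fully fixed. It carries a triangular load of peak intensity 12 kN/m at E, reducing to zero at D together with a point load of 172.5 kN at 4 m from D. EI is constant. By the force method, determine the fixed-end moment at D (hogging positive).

M_D = 198.1 kN·m

Take the two fixed-end moments M_D, M_E as redundants; the released structure is the simple span DE.
End rotations of the released simple span under the applied load (×1/EI):
  at D: triangular load, peak 12: 7w₀L³/(360EI) = 119.5/EI
  at E: triangular load, peak 12: w₀L³/(45EI) = 136.5/EI
  at D: point load 172.5 at a = 4: Pab(L + b)/(6LEI) = 690/EI
  at E: point load 172.5 at a = 4: Pab(L + a)/(6LEI) = 690/EI
  θ_D0 = 809.5/EI,  θ_E0 = 826.5/EI
Flexibility coefficients: a unit moment at one end gives L/(3EI) there and L/(6EI) at the far end, so f₁₁ = f₂₂ = 2.667/EI and f₁₂ = f₂₁ = 1.333/EI.
Compatibility — zero rotation at each built-in end:
  2.667 M_D + 1.333 M_E = 809.5
  1.333 M_D + 2.667 M_E = 826.5
Solving the pair gives M_D = 198.1 kN·m and M_E = 210.9 kN·m (hogging).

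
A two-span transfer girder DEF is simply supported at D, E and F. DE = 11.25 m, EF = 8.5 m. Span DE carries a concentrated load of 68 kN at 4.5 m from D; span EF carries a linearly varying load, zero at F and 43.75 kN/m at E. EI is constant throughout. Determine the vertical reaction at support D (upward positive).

R_D = 26.23 kN

Release continuity at E by inserting a hinge; the redundant is the internal moment M_E. The primary structure is two simply-supported spans DE and EF.
Discontinuity in slope at E on the released structure — sum the simple-span end rotations:
  span DE: point load 68 at a = 4.5: Pab(L + a)/(6LEI) = 481.9/EI
  span EF: triangular load, peak 43.75: w₀L³/(45EI) = 597.1/EI
  relative rotation θ_0 = (481.9 + 597.1)/EI = 1079/EI
A unit hogging moment at E produces rotation L₁/(3EI) + L₂/(3EI) = 6.583/EI.
Slope continuity at E: θ_0 = M_E·6.583/EI, so M_E = 1079/6.583 = 163.9 kN·m (hogging).
Span DE, ΣM about D with M_E applied at E: R_E^{DE}·11.25 = 306 + 163.9, so R_E^{DE} = 41.77 kN and R_D = 68 − 41.77 = 26.23 kN.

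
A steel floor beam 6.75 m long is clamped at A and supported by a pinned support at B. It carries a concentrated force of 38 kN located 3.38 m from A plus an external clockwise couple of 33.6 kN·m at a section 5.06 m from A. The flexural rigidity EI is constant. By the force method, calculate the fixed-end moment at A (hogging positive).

M_A = 34.43 kN·m

Choose R_B as the redundant. The primary structure is the cantilever fixed at A.
Free-end deflection of the primary structure under the applied loading (downward +):
  point load 38 at a = 3.38: Pa²(3L − a)/(6EI) = 1221/EI
  clockwise couple 33.6 at a = 5.06: M₀a(2L − a)/(2EI) = 717.5/EI
  δ_0 = 1938/EI
Tip deflection under a unit load at B: L³/(3EI) = 102.5/EI.
The prop prevents deflection at B: R_B = δ_0/δ_{BB} = 1938/102.5 = 18.91 kN.
Moment equilibrium about A: M_A = Σ(load moments about A) − R_B·L = 162 − 18.91×6.75 = 34.43 kN·m.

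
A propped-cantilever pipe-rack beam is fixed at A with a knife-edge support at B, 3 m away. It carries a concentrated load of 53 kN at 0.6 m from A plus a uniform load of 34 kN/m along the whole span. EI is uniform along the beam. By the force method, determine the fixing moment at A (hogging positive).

Take the reaction at B as the redundant and release it; the primary structure is a cantilever fixed at A.
Deflection at B on the released cantilever, summing each load's contribution:
  point load 53 at a = 0.6: Pa²(3L − a)/(6EI) = 26.71/EI
  UDL 34: wL⁴/(8EI) = 344.2/EI
  δ_0 = 371/EI
Tip deflection under a unit load at B: L³/(3EI) = 9/EI.
Compatibility at B: δ_0 − R_B·δ_{BB} = 0, so R_B = 371/9 = 41.22 kN.
Moment equilibrium about A: M_A = Σ(load moments about A) − R_B·L = 184.8 − 41.22×3 = 61.15 kN·m.

M_A = 61.15 kN·m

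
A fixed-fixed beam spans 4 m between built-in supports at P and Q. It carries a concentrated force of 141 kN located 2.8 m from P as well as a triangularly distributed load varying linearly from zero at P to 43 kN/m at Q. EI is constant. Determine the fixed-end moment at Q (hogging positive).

M_Q = 117.3 kN·m

Release both end moments; the primary structure is a simply-supported span PQ with redundants M_P and M_Q.
On the primary (simply-supported) span, the end slopes from the loading are:
  at P: point load 141 at a = 2.8: Pab(L + b)/(6LEI) = 102.6/EI
  at Q: point load 141 at a = 2.8: Pab(L + a)/(6LEI) = 134.2/EI
  at P: triangular load, peak 43: 7w₀L³/(360EI) = 53.51/EI
  at Q: triangular load, peak 43: w₀L³/(45EI) = 61.16/EI
  θ_P0 = 156.2/EI,  θ_Q0 = 195.4/EI
Flexibility coefficients: a unit moment at one end gives L/(3EI) there and L/(6EI) at the far end, so f₁₁ = f₂₂ = 1.333/EI and f₁₂ = f₂₁ = 0.6667/EI.
Compatibility — zero rotation at each built-in end:
  1.333 M_P + 0.6667 M_Q = 156.2
  0.6667 M_P + 1.333 M_Q = 195.4
Solving the pair gives M_P = 58.47 kN·m and M_Q = 117.3 kN·m (hogging).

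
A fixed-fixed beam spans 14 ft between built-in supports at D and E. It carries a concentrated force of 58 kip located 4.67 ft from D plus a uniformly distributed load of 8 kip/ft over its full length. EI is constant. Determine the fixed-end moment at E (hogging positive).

Release both end moments; the primary structure is a simply-supported span DE with redundants M_D and M_E.
Simple-span end rotations at D and E under the given loads:
  at D: point load 58 at a = 4.67: Pab(L + b)/(6LEI) = 701.9/EI
  at E: point load 58 at a = 4.67: Pab(L + a)/(6LEI) = 561.7/EI
  at D: UDL 8: wL³/(24EI) = 914.7/EI
  at E: UDL 8: wL³/(24EI) = 914.7/EI
  θ_D0 = 1617/EI,  θ_E0 = 1476/EI
Flexibility coefficients: a unit moment at one end gives L/(3EI) there and L/(6EI) at the far end, so f₁₁ = f₂₂ = 4.667/EI and f₁₂ = f₂₁ = 2.333/EI.
Compatibility — zero rotation at each built-in end:
  4.667 M_D + 2.333 M_E = 1617
  2.333 M_D + 4.667 M_E = 1476
Solving the pair gives M_D = 251 kip·ft and M_E = 190.9 kip·ft (hogging).

M_E = 190.9 kip·ft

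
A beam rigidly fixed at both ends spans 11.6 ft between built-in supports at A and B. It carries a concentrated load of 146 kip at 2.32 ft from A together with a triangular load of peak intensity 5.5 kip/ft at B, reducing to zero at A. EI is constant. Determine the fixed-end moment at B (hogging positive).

M_B = 91.2 kip·ft

Release both end moments; the primary structure is a simply-supported span AB with redundants M_A and M_B.
End rotations of the released simple span under the applied load (×1/EI):
  at A: point load 146 at a = 2.32: Pab(L + b)/(6LEI) = 943/EI
  at B: point load 146 at a = 2.32: Pab(L + a)/(6LEI) = 628.7/EI
  at A: triangular load, peak 5.5: 7w₀L³/(360EI) = 166.9/EI
  at B: triangular load, peak 5.5: w₀L³/(45EI) = 190.8/EI
  θ_A0 = 1110/EI,  θ_B0 = 819.4/EI
Flexibility coefficients: a unit moment at one end gives L/(3EI) there and L/(6EI) at the far end, so f₁₁ = f₂₂ = 3.867/EI and f₁₂ = f₂₁ = 1.933/EI.
Compatibility — zero rotation at each built-in end:
  3.867 M_A + 1.933 M_B = 1110
  1.933 M_A + 3.867 M_B = 819.4
Solving the pair gives M_A = 241.5 kip·ft and M_B = 91.2 kip·ft (hogging).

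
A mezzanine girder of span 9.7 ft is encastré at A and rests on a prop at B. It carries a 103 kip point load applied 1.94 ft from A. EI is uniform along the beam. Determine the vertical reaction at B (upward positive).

R_B = 5.768 kip

Remove the prop at B; the released (primary) structure is a cantilever built in at A.
Primary-structure tip deflection at B by superposition:
  point load 103 at a = 1.94: Pa²(3L − a)/(6EI) = 1755/EI
Tip deflection under a unit load at B: L³/(3EI) = 304.2/EI.
Compatibility at B: δ_0 − R_B·δ_{BB} = 0, so R_B = 1755/304.2 = 5.768 kip.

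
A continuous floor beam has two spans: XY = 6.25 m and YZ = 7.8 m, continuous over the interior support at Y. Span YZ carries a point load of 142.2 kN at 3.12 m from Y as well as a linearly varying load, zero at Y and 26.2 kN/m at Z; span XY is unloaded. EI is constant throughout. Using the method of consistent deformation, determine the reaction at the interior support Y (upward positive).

Release continuity at Y by inserting a hinge; the redundant is the internal moment M_Y. The primary structure is two simply-supported spans XY and YZ.
Rotations at Y on the released spans (each span's end-slope, ×1/EI):
  span YZ: point load 142.2 at a = 3.12: Pab(L + b)/(6LEI) = 553.7/EI
  span YZ: triangular load, peak 26.2: 7w₀L³/(360EI) = 241.8/EI
  relative rotation θ_0 = (0 + 795.5)/EI = 795.5/EI
A unit hogging moment at Y produces rotation L₁/(3EI) + L₂/(3EI) = 4.683/EI.
Compatibility: M_Y·(L₁+L₂)/(3EI) = θ_0, giving M_Y = 169.8 kN·m (hogging).
Span XY, ΣM about X with M_Y applied at Y: R_Y^{XY}·6.25 = 0 + 169.8, so R_Y^{XY} = 27.18 kN and R_X = 0 − 27.18 = -27.18 kN.
Span YZ, ΣM about Z: R_Y^{YZ}·7.8 = 931.2 + 169.8, so R_Y^{YZ} = 141.2 kN and R_Z = 244.4 − 141.2 = 103.2 kN.
R_Y = 27.18 + 141.2 = 168.3 kN.

R_Y = 168.3 kN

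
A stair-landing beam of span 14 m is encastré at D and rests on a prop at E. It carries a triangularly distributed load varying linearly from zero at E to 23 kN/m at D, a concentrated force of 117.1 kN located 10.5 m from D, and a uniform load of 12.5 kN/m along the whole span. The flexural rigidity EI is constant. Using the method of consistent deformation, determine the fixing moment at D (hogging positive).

Remove the prop at E; the released (primary) structure is a cantilever built in at D.
Deflection at E on the released cantilever, summing each load's contribution:
  triangular load, peak 23 at the fixed end: w₀L⁴/(30EI) = 29452/EI
  point load 117.1 at a = 10.5: Pa²(3L − a)/(6EI) = 67779/EI
  UDL 12.5: wL⁴/(8EI) = 60025/EI
  δ_0 = 157256/EI
Tip deflection under a unit load at E: L³/(3EI) = 914.7/EI.
The prop prevents deflection at E: R_E = δ_0/δ_{EE} = 157256/914.7 = 171.9 kN.
Moment equilibrium about D: M_D = Σ(load moments about D) − R_E·L = 3206 − 171.9×14 = 798.9 kN·m.

M_D = 798.9 kN·m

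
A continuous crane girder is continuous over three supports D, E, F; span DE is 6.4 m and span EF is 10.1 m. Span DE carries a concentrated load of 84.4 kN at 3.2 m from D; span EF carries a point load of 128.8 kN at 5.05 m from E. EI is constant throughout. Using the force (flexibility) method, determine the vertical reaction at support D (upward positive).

R_D = 12.73 kN

Insert a hinge at E; M_E is the redundant, and each span becomes simply supported.
Discontinuity in slope at E on the released structure — sum the simple-span end rotations:
  span DE: point load 84.4 at a = 3.2: Pab(L + a)/(6LEI) = 216.1/EI
  span EF: point load 128.8 at a = 5.05: Pab(L + b)/(6LEI) = 821.2/EI
  relative rotation θ_0 = (216.1 + 821.2)/EI = 1037/EI
A unit hogging moment at E produces rotation L₁/(3EI) + L₂/(3EI) = 5.5/EI.
Compatibility: M_E·(L₁+L₂)/(3EI) = θ_0, giving M_E = 188.6 kN·m (hogging).
Span DE, ΣM about D with M_E applied at E: R_E^{DE}·6.4 = 270.1 + 188.6, so R_E^{DE} = 71.67 kN and R_D = 84.4 − 71.67 = 12.73 kN.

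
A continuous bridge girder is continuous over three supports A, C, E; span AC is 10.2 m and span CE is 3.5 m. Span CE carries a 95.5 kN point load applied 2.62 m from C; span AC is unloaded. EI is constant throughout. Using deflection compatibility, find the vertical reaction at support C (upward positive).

Take M_C as the redundant. Released structure: two simple spans AC and CE with a hinge at C.
End slopes at the hinge C, treating each span as simply supported:
  span CE: point load 95.5 at a = 2.62: Pab(L + b)/(6LEI) = 45.92/EI
  relative rotation θ_0 = (0 + 45.92)/EI = 45.92/EI
A unit hogging moment at C produces rotation L₁/(3EI) + L₂/(3EI) = 4.567/EI.
Compatibility: M_C·(L₁+L₂)/(3EI) = θ_0, giving M_C = 10.06 kN·m (hogging).
Span AC, ΣM about A with M_C applied at C: R_C^{AC}·10.2 = 0 + 10.06, so R_C^{AC} = 0.9859 kN and R_A = 0 − 0.9859 = -0.9859 kN.
Span CE, ΣM about E: R_C^{CE}·3.5 = 84.04 + 10.06, so R_C^{CE} = 26.88 kN and R_E = 95.5 − 26.88 = 68.62 kN.
R_C = 0.9859 + 26.88 = 27.87 kN.

R_C = 27.87 kN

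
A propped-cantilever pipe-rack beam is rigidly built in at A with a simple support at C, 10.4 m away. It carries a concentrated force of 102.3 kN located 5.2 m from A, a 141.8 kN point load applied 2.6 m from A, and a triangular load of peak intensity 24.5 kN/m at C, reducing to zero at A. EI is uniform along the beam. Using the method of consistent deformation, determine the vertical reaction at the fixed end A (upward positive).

R_A = 257.3 kN

Take the reaction at C as the redundant and release it; the primary structure is a cantilever fixed at A.
Deflection at C on the released cantilever, summing each load's contribution:
  point load 102.3 at a = 5.2: Pa²(3L − a)/(6EI) = 11987/EI
  point load 141.8 at a = 2.6: Pa²(3L − a)/(6EI) = 4569/EI
  triangular load, peak 24.5 at the free end: 11w₀L⁴/(120EI) = 26273/EI
  δ_0 = 42829/EI
Tip deflection under a unit load at C: L³/(3EI) = 375/EI.
The prop prevents deflection at C: R_C = δ_0/δ_{CC} = 42829/375 = 114.2 kN.
Vertical equilibrium: R_A = ΣP − R_C = 371.5 − 114.2 = 257.3 kN.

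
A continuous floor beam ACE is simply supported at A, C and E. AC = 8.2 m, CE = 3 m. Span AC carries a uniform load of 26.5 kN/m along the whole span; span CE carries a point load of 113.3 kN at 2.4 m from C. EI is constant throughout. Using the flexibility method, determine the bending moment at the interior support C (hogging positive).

Release continuity at C by inserting a hinge; the redundant is the internal moment M_C. The primary structure is two simply-supported spans AC and CE.
Rotations at C on the released spans (each span's end-slope, ×1/EI):
  span AC: UDL 26.5: wL³/(24EI) = 608.8/EI
  span CE: point load 113.3 at a = 2.4: Pab(L + b)/(6LEI) = 32.63/EI
  relative rotation θ_0 = (608.8 + 32.63)/EI = 641.4/EI
A unit hogging moment at C produces rotation L₁/(3EI) + L₂/(3EI) = 3.733/EI.
Slope continuity at C: θ_0 = M_C·3.733/EI, so M_C = 641.4/3.733 = 171.8 kN·m (hogging).

M_C = 171.8 kN·m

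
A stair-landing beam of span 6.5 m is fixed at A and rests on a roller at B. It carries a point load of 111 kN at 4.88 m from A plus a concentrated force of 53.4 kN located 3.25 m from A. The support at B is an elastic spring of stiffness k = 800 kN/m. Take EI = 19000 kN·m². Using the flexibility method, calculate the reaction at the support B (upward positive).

Take the reaction at B as the redundant and release it; the primary structure is a cantilever fixed at A.
Free-end deflection of the primary structure under the applied loading (downward +):
  point load 111 at a = 4.88: Pa²(3L − a)/(6EI) = 6441/EI
  point load 53.4 at a = 3.25: Pa²(3L − a)/(6EI) = 1528/EI
  δ_0 = 7969/EI
Flexibility coefficient — unit upward force at B: δ_{BB} = L³/(3EI) = 91.54/EI.
With EI = 19000 kN·m²: δ_0 = 0.4194 m and δ_{BB} = 0.004818 m/kN.
Compatibility — the spring shortens by R_B/k under the reaction it provides: δ_0 − R_B·δ_{BB} = R_B/k. With 1/k = 0.00125 m/kN, R_B = δ_0 / (δ_{BB} + 1/k) = 0.4194 / (0.004818 + 0.00125) = 69.12 kN.

R_B = 69.12 kN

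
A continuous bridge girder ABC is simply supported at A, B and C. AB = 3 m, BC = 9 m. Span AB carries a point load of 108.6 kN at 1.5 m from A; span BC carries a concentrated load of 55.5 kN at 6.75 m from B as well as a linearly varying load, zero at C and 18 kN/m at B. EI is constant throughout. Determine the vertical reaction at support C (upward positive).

R_C = 53.95 kN

Release continuity at B by inserting a hinge; the redundant is the internal moment M_B. The primary structure is two simply-supported spans AB and BC.
Rotations at B on the released spans (each span's end-slope, ×1/EI):
  span AB: point load 108.6 at a = 1.5: Pab(L + a)/(6LEI) = 61.09/EI
  span BC: point load 55.5 at a = 6.75: Pab(L + b)/(6LEI) = 175.6/EI
  span BC: triangular load, peak 18: w₀L³/(45EI) = 291.6/EI
  relative rotation θ_0 = (61.09 + 467.2)/EI = 528.3/EI
A unit hogging moment at B produces rotation L₁/(3EI) + L₂/(3EI) = 4/EI.
Compatibility: M_B·(L₁+L₂)/(3EI) = θ_0, giving M_B = 132.1 kN·m (hogging).
Span BC, ΣM about C: R_B^{BC}·9 = 610.9 + 132.1, so R_B^{BC} = 82.55 kN and R_C = 136.5 − 82.55 = 53.95 kN.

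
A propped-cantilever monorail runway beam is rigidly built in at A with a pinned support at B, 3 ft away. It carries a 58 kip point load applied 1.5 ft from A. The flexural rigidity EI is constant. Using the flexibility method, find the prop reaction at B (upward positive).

Remove the prop at B; the released (primary) structure is a cantilever built in at A.
Downward deflection at the released point B due to the loads:
  point load 58 at a = 1.5: Pa²(3L − a)/(6EI) = 163.1/EI
Flexibility coefficient — unit upward force at B: δ_{BB} = L³/(3EI) = 9/EI.
Compatibility at B: δ_0 − R_B·δ_{BB} = 0, so R_B = 163.1/9 = 18.12 kip.

R_B = 18.12 kip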